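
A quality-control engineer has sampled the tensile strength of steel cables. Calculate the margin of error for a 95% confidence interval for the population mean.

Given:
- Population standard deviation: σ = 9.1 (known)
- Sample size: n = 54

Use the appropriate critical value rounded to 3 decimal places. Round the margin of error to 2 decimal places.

The population standard deviation σ is known, so use the z-interval margin of error formula.

For 95% confidence, z* = 1.96 (from standard normal table)

Margin of error formula for z-interval: E = z* × σ/√n

E = 1.96 × 9.1/√54
  = 1.96 × 1.238353
  = 2.4272

Rounded to 2 decimal places:

2.43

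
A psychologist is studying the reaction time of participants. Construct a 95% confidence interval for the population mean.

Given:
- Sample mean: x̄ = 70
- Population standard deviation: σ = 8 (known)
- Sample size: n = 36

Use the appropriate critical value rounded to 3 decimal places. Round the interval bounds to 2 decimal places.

The population standard deviation σ is known, so use a z-interval (standard normal critical value).

For 95% confidence, z* = 1.96 (from standard normal table)

Standard error: SE = σ/√n = 8/√36 = 1.333333

Margin of error: E = z* × SE = 1.96 × 1.333333 = 2.6133

Z-interval: x̄ ± E = 70 ± 2.6133 = (67.3867, 72.6133)

Rounded to 2 decimal places:

(67.39, 72.61)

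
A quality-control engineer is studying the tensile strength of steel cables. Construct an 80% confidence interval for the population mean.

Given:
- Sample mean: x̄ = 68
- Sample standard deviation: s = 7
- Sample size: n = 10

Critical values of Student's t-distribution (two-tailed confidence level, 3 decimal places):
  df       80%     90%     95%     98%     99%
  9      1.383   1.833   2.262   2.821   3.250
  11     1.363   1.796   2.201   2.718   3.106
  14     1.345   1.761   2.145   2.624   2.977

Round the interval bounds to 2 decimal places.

The population standard deviation σ is unknown (only the sample standard deviation s is given), so use a t-interval with df = n - 1 = 10 - 1 = 9.

For 80% confidence with df = 9, t* = 1.383 (from t-table)

Standard error: SE = s/√n = 7/√10 = 2.213594

Margin of error: E = t* × SE = 1.383 × 2.213594 = 3.0614

T-interval: x̄ ± E = 68 ± 3.0614 = (64.9386, 71.0614)

Rounded to 2 decimal places:

(64.94, 71.06)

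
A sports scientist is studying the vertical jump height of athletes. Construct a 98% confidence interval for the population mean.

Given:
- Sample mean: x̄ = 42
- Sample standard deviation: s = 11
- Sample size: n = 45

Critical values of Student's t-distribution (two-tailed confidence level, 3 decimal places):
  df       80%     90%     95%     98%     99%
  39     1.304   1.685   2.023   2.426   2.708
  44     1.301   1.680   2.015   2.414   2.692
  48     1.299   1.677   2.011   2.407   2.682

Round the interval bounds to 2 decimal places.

The population standard deviation σ is unknown (only the sample standard deviation s is given), so use a t-interval with df = n - 1 = 45 - 1 = 44.

For 98% confidence with df = 44, t* = 2.414 (from t-table)

Standard error: SE = s/√n = 11/√45 = 1.639783

Margin of error: E = t* × SE = 2.414 × 1.639783 = 3.9584

T-interval: x̄ ± E = 42 ± 3.9584 = (38.0416, 45.9584)

Rounded to 2 decimal places:

(38.04, 45.96)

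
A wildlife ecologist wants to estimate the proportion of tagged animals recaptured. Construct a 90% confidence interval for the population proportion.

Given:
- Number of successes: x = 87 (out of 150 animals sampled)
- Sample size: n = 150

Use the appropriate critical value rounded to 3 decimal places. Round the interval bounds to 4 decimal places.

Sample proportion: p̂ = 87/150 = 0.580000

Check conditions for normal approximation:
  np̂ = 87 ≥ 10 ✓
  n(1-p̂) = 63 ≥ 10 ✓

The sample is large enough, so use a z-interval (normal approximation) for the proportion.

For 90% confidence, z* = 1.645 (from standard normal table)

Standard error: SE = √(p̂(1-p̂)/n) = √(0.580000×0.420000/150) = 0.04029888

Margin of error: E = z* × SE = 1.645 × 0.04029888 = 0.066292

Z-interval: p̂ ± E = 0.580000 ± 0.066292 = (0.513708, 0.646292)

Rounded to 4 decimal places:

(0.5137, 0.6463)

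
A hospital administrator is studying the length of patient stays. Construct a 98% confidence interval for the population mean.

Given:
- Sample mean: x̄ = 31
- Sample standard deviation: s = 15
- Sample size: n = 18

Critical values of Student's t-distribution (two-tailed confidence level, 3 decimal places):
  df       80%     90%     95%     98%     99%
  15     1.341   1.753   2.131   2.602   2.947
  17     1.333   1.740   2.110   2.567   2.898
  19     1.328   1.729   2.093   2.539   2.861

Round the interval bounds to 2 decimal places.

The population standard deviation σ is unknown (only the sample standard deviation s is given), so use a t-interval with df = n - 1 = 18 - 1 = 17.

For 98% confidence with df = 17, t* = 2.567 (from t-table)

Standard error: SE = s/√n = 15/√18 = 3.535534

Margin of error: E = t* × SE = 2.567 × 3.535534 = 9.0757

T-interval: x̄ ± E = 31 ± 9.0757 = (21.9243, 40.0757)

Rounded to 2 decimal places:

(21.92, 40.08)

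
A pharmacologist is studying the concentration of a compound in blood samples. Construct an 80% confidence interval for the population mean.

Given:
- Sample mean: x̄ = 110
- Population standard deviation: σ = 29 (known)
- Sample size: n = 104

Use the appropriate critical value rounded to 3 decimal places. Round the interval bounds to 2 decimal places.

The population standard deviation σ is known, so use a z-interval (standard normal critical value).

For 80% confidence, z* = 1.282 (from standard normal table)

Standard error: SE = σ/√n = 29/√104 = 2.843684

Margin of error: E = z* × SE = 1.282 × 2.843684 = 3.6456

Z-interval: x̄ ± E = 110 ± 3.6456 = (106.3544, 113.6456)

Rounded to 2 decimal places:

(106.35, 113.65)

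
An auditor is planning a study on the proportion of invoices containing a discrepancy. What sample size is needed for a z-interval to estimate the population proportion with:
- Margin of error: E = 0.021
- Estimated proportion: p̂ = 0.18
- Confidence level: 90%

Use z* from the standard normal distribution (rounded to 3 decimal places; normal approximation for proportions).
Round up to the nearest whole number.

Using z* for proportion z-interval (normal approximation).

For 90% confidence, z* = 1.645 (from standard normal table)

Sample size formula for proportion z-interval: n = z*²p̂(1-p̂)/E²

n = 1.645² × 0.18 × 0.82 / 0.021²
  = 2.706025 × 0.1476 / 0.000441
  = 905.6900

Round up to the nearest whole number: n = 906

906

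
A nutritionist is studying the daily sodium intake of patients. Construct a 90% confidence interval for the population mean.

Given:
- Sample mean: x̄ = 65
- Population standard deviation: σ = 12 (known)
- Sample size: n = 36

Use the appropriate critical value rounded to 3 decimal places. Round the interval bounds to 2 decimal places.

The population standard deviation σ is known, so use a z-interval (standard normal critical value).

For 90% confidence, z* = 1.645 (from standard normal table)

Standard error: SE = σ/√n = 12/√36 = 2.000000

Margin of error: E = z* × SE = 1.645 × 2.000000 = 3.2900

Z-interval: x̄ ± E = 65 ± 3.2900 = (61.7100, 68.2900)

Rounded to 2 decimal places:

(61.71, 68.29)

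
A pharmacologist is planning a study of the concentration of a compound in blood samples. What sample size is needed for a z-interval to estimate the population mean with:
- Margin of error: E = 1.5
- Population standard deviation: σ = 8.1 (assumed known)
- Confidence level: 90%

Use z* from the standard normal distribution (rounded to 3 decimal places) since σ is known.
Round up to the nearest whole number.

Using z* since population σ is known (z-interval formula).

For 90% confidence, z* = 1.645 (from standard normal table)

Sample size formula for z-interval: n = (z*σ/E)²

n = (1.645 × 8.1 / 1.5)²
  = (8.883000)²
  = 78.9077

Round up to the nearest whole number: n = 79

79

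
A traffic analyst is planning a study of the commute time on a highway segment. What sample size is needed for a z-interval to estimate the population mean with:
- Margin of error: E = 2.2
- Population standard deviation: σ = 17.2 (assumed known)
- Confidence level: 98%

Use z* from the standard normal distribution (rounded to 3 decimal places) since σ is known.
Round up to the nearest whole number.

Using z* since population σ is known (z-interval formula).

For 98% confidence, z* = 2.326 (from standard normal table)

Sample size formula for z-interval: n = (z*σ/E)²

n = (2.326 × 17.2 / 2.2)²
  = (18.185091)²
  = 330.6975

Round up to the nearest whole number: n = 331

331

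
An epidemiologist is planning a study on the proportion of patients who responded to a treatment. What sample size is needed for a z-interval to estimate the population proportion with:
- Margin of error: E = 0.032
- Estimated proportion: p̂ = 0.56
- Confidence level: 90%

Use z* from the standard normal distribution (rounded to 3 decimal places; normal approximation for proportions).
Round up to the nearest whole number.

Using z* for proportion z-interval (normal approximation).

For 90% confidence, z* = 1.645 (from standard normal table)

Sample size formula for proportion z-interval: n = z*²p̂(1-p̂)/E²

n = 1.645² × 0.56 × 0.44 / 0.032²
  = 2.706025 × 0.2464 / 0.001024
  = 651.1373

Round up to the nearest whole number: n = 652

652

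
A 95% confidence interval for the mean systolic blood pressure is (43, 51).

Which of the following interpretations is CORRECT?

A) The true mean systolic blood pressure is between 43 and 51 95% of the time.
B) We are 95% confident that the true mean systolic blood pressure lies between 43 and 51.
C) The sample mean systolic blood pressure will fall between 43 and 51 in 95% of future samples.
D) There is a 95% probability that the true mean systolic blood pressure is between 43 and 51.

A confidence interval represents our confidence in the procedure, not a probability statement about the parameter.

Key concept: If we repeated this sampling process many times and computed a 95% CI each time, about 95% of those intervals would contain the true population parameter.

For this specific interval (43, 51):
- Midpoint (point estimate): 47
- Margin of error: 4

The correct interpretation is the one stating confidence that the true parameter lies in the interval — option B.

B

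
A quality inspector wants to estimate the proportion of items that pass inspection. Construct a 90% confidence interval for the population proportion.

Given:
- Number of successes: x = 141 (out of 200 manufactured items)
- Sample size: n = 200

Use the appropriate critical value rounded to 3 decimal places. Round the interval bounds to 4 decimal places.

Sample proportion: p̂ = 141/200 = 0.705000

Check conditions for normal approximation:
  np̂ = 141 ≥ 10 ✓
  n(1-p̂) = 59 ≥ 10 ✓

The sample is large enough, so use a z-interval (normal approximation) for the proportion.

For 90% confidence, z* = 1.645 (from standard normal table)

Standard error: SE = √(p̂(1-p̂)/n) = √(0.705000×0.295000/200) = 0.03224709

Margin of error: E = z* × SE = 1.645 × 0.03224709 = 0.053046

Z-interval: p̂ ± E = 0.705000 ± 0.053046 = (0.651954, 0.758046)

Rounded to 4 decimal places:

(0.6520, 0.7580)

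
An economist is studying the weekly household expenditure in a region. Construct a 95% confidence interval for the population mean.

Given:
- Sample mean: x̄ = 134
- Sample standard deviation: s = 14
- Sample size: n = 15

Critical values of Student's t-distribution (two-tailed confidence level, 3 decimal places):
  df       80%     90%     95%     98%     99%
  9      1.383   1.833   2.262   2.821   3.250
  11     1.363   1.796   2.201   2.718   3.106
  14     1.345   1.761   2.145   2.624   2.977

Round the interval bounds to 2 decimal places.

The population standard deviation σ is unknown (only the sample standard deviation s is given), so use a t-interval with df = n - 1 = 15 - 1 = 14.

For 95% confidence with df = 14, t* = 2.145 (from t-table)

Standard error: SE = s/√n = 14/√15 = 3.614784

Margin of error: E = t* × SE = 2.145 × 3.614784 = 7.7537

T-interval: x̄ ± E = 134 ± 7.7537 = (126.2463, 141.7537)

Rounded to 2 decimal places:

(126.25, 141.75)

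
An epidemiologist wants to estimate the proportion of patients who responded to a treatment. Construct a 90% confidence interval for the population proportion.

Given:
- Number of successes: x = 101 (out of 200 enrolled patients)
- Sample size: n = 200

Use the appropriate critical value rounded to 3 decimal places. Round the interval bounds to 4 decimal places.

Sample proportion: p̂ = 101/200 = 0.505000

Check conditions for normal approximation:
  np̂ = 101 ≥ 10 ✓
  n(1-p̂) = 99 ≥ 10 ✓

The sample is large enough, so use a z-interval (normal approximation) for the proportion.

For 90% confidence, z* = 1.645 (from standard normal table)

Standard error: SE = √(p̂(1-p̂)/n) = √(0.505000×0.495000/200) = 0.03535357

Margin of error: E = z* × SE = 1.645 × 0.03535357 = 0.058157

Z-interval: p̂ ± E = 0.505000 ± 0.058157 = (0.446843, 0.563157)

Rounded to 4 decimal places:

(0.4468, 0.5632)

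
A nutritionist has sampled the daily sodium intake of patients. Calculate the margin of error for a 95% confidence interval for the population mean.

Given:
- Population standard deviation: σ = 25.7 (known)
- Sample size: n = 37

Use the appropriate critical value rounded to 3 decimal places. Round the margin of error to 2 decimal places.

The population standard deviation σ is known, so use the z-interval margin of error formula.

For 95% confidence, z* = 1.96 (from standard normal table)

Margin of error formula for z-interval: E = z* × σ/√n

E = 1.96 × 25.7/√37
  = 1.96 × 4.225054
  = 8.2811

Rounded to 2 decimal places:

8.28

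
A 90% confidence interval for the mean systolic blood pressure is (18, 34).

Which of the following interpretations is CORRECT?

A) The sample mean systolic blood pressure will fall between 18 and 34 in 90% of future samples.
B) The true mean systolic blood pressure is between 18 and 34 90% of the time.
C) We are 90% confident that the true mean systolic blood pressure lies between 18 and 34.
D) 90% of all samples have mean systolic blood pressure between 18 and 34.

A confidence interval represents our confidence in the procedure, not a probability statement about the parameter.

Key concept: If we repeated this sampling process many times and computed a 90% CI each time, about 90% of those intervals would contain the true population parameter.

For this specific interval (18, 34):
- Midpoint (point estimate): 26
- Margin of error: 8

The correct interpretation is the one stating confidence that the true parameter lies in the interval — option C.

C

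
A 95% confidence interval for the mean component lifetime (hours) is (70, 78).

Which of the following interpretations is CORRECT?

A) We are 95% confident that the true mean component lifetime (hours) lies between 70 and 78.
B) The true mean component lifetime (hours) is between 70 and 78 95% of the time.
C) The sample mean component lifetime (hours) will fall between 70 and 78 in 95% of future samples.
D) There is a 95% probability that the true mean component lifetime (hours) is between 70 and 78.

A confidence interval represents our confidence in the procedure, not a probability statement about the parameter.

Key concept: If we repeated this sampling process many times and computed a 95% CI each time, about 95% of those intervals would contain the true population parameter.

For this specific interval (70, 78):
- Midpoint (point estimate): 74
- Margin of error: 4

The correct interpretation is the one stating confidence that the true parameter lies in the interval — option A.

A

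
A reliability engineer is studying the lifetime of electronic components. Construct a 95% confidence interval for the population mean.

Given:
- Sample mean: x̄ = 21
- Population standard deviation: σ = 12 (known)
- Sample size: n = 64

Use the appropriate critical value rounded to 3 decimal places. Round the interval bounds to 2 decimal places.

The population standard deviation σ is known, so use a z-interval (standard normal critical value).

For 95% confidence, z* = 1.96 (from standard normal table)

Standard error: SE = σ/√n = 12/√64 = 1.500000

Margin of error: E = z* × SE = 1.96 × 1.500000 = 2.9400

Z-interval: x̄ ± E = 21 ± 2.9400 = (18.0600, 23.9400)

Rounded to 2 decimal places:

(18.06, 23.94)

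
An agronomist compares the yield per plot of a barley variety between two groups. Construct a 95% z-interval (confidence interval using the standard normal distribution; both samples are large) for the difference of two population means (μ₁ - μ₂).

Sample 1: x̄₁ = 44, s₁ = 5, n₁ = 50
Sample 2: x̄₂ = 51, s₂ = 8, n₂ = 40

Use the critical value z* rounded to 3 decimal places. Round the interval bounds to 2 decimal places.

Both samples are large (n₁ = 50 ≥ 30, n₂ = 40 ≥ 30), so a z-interval for the difference of means applies.

Point estimate: x̄₁ - x̄₂ = 44 - 51 = -7

Standard error: SE = √(s₁²/n₁ + s₂²/n₂)
= √(5²/50 + 8²/40)
= √(0.500000 + 1.600000)
= 1.449138

For 95% confidence, z* = 1.96 (from standard normal table)
Margin of error: E = z* × SE = 1.96 × 1.449138 = 2.8403

Z-interval: (x̄₁ - x̄₂) ± E = -7 ± 2.8403 = (-9.8403, -4.1597)

Rounded to 2 decimal places:

(-9.84, -4.16)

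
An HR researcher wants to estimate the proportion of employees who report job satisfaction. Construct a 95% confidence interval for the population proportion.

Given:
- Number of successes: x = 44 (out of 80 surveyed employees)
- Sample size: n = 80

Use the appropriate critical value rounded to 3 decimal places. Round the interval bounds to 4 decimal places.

Sample proportion: p̂ = 44/80 = 0.550000

Check conditions for normal approximation:
  np̂ = 44 ≥ 10 ✓
  n(1-p̂) = 36 ≥ 10 ✓

The sample is large enough, so use a z-interval (normal approximation) for the proportion.

For 95% confidence, z* = 1.96 (from standard normal table)

Standard error: SE = √(p̂(1-p̂)/n) = √(0.550000×0.450000/80) = 0.05562149

Margin of error: E = z* × SE = 1.96 × 0.05562149 = 0.109018

Z-interval: p̂ ± E = 0.550000 ± 0.109018 = (0.440982, 0.659018)

Rounded to 4 decimal places:

(0.4410, 0.6590)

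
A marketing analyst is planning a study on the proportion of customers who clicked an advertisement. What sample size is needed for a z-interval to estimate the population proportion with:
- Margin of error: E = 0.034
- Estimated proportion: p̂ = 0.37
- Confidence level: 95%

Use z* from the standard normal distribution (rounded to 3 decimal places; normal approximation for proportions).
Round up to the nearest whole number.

Using z* for proportion z-interval (normal approximation).

For 95% confidence, z* = 1.96 (from standard normal table)

Sample size formula for proportion z-interval: n = z*²p̂(1-p̂)/E²

n = 1.96² × 0.37 × 0.63 / 0.034²
  = 3.8416 × 0.2331 / 0.001156
  = 774.6340

Round up to the nearest whole number: n = 775

775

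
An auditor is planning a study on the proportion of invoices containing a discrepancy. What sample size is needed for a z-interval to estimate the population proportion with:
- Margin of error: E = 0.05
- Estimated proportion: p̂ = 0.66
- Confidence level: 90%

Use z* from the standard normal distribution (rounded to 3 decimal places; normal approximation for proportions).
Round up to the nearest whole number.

Using z* for proportion z-interval (normal approximation).

For 90% confidence, z* = 1.645 (from standard normal table)

Sample size formula for proportion z-interval: n = z*²p̂(1-p̂)/E²

n = 1.645² × 0.66 × 0.34 / 0.05²
  = 2.706025 × 0.2244 / 0.0025
  = 242.8928

Round up to the nearest whole number: n = 243

243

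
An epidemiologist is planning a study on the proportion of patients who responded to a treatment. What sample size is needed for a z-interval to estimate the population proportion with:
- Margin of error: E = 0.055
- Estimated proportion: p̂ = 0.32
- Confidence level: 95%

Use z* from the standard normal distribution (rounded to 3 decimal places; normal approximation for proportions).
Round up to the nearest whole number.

Using z* for proportion z-interval (normal approximation).

For 95% confidence, z* = 1.96 (from standard normal table)

Sample size formula for proportion z-interval: n = z*²p̂(1-p̂)/E²

n = 1.96² × 0.32 × 0.68 / 0.055²
  = 3.8416 × 0.2176 / 0.003025
  = 276.3412

Round up to the nearest whole number: n = 277

277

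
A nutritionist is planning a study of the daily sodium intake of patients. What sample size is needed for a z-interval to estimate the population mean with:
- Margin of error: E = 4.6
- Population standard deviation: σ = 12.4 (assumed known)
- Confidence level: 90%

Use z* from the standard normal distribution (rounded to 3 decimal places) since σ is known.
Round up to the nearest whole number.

Using z* since population σ is known (z-interval formula).

For 90% confidence, z* = 1.645 (from standard normal table)

Sample size formula for z-interval: n = (z*σ/E)²

n = (1.645 × 12.4 / 4.6)²
  = (4.434348)²
  = 19.6634

Round up to the nearest whole number: n = 20

20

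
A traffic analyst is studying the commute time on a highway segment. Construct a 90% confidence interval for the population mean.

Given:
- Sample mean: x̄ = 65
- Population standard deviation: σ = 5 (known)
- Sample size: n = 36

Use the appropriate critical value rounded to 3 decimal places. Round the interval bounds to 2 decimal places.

The population standard deviation σ is known, so use a z-interval (standard normal critical value).

For 90% confidence, z* = 1.645 (from standard normal table)

Standard error: SE = σ/√n = 5/√36 = 0.833333

Margin of error: E = z* × SE = 1.645 × 0.833333 = 1.3708

Z-interval: x̄ ± E = 65 ± 1.3708 = (63.6292, 66.3708)

Rounded to 2 decimal places:

(63.63, 66.37)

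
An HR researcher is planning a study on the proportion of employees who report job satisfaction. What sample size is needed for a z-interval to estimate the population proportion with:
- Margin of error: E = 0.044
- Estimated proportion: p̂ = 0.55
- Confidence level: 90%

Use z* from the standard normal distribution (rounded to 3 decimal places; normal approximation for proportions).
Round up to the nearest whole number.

Using z* for proportion z-interval (normal approximation).

For 90% confidence, z* = 1.645 (from standard normal table)

Sample size formula for proportion z-interval: n = z*²p̂(1-p̂)/E²

n = 1.645² × 0.55 × 0.45 / 0.044²
  = 2.706025 × 0.2475 / 0.001936
  = 345.9407

Round up to the nearest whole number: n = 346

346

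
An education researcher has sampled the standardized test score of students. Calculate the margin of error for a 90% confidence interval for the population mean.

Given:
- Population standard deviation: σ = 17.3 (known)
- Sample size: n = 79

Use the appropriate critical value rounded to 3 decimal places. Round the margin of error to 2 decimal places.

The population standard deviation σ is known, so use the z-interval margin of error formula.

For 90% confidence, z* = 1.645 (from standard normal table)

Margin of error formula for z-interval: E = z* × σ/√n

E = 1.645 × 17.3/√79
  = 1.645 × 1.946402
  = 3.2018

Rounded to 2 decimal places:

3.20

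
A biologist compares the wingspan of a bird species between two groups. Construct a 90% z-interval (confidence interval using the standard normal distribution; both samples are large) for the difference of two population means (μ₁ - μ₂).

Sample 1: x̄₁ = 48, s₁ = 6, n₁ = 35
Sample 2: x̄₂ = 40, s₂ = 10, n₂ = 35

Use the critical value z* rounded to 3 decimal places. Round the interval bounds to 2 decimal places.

Both samples are large (n₁ = 35 ≥ 30, n₂ = 35 ≥ 30), so a z-interval for the difference of means applies.

Point estimate: x̄₁ - x̄₂ = 48 - 40 = 8

Standard error: SE = √(s₁²/n₁ + s₂²/n₂)
= √(6²/35 + 10²/35)
= √(1.028571 + 2.857143)
= 1.971222

For 90% confidence, z* = 1.645 (from standard normal table)
Margin of error: E = z* × SE = 1.645 × 1.971222 = 3.2427

Z-interval: (x̄₁ - x̄₂) ± E = 8 ± 3.2427 = (4.7573, 11.2427)

Rounded to 2 decimal places:

(4.76, 11.24)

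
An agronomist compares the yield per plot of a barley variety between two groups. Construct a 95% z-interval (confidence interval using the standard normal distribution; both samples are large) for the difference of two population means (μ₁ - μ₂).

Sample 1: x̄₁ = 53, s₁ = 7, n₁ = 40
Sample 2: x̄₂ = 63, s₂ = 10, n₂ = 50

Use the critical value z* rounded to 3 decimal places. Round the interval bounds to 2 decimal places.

Both samples are large (n₁ = 40 ≥ 30, n₂ = 50 ≥ 30), so a z-interval for the difference of means applies.

Point estimate: x̄₁ - x̄₂ = 53 - 63 = -10

Standard error: SE = √(s₁²/n₁ + s₂²/n₂)
= √(7²/40 + 10²/50)
= √(1.225000 + 2.000000)
= 1.795828

For 95% confidence, z* = 1.96 (from standard normal table)
Margin of error: E = z* × SE = 1.96 × 1.795828 = 3.5198

Z-interval: (x̄₁ - x̄₂) ± E = -10 ± 3.5198 = (-13.5198, -6.4802)

Rounded to 2 decimal places:

(-13.52, -6.48)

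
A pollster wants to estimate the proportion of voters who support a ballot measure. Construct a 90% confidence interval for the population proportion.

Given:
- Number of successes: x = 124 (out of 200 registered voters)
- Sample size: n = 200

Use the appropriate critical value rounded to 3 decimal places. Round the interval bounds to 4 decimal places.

Sample proportion: p̂ = 124/200 = 0.620000

Check conditions for normal approximation:
  np̂ = 124 ≥ 10 ✓
  n(1-p̂) = 76 ≥ 10 ✓

The sample is large enough, so use a z-interval (normal approximation) for the proportion.

For 90% confidence, z* = 1.645 (from standard normal table)

Standard error: SE = √(p̂(1-p̂)/n) = √(0.620000×0.380000/200) = 0.03432200

Margin of error: E = z* × SE = 1.645 × 0.03432200 = 0.056460

Z-interval: p̂ ± E = 0.620000 ± 0.056460 = (0.563540, 0.676460)

Rounded to 4 decimal places:

(0.5635, 0.6765)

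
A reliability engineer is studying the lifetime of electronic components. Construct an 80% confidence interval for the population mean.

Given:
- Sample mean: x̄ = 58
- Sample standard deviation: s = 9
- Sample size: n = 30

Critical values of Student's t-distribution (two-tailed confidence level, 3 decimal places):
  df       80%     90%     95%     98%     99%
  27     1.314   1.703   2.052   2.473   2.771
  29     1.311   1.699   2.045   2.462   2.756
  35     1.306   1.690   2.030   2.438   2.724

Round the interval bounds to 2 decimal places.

The population standard deviation σ is unknown (only the sample standard deviation s is given), so use a t-interval with df = n - 1 = 30 - 1 = 29.

For 80% confidence with df = 29, t* = 1.311 (from t-table)

Standard error: SE = s/√n = 9/√30 = 1.643168

Margin of error: E = t* × SE = 1.311 × 1.643168 = 2.1542

T-interval: x̄ ± E = 58 ± 2.1542 = (55.8458, 60.1542)

Rounded to 2 decimal places:

(55.85, 60.15)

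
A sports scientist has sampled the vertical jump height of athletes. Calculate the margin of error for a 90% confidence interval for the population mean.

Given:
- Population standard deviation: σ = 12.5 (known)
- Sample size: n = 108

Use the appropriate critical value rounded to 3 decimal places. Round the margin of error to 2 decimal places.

The population standard deviation σ is known, so use the z-interval margin of error formula.

For 90% confidence, z* = 1.645 (from standard normal table)

Margin of error formula for z-interval: E = z* × σ/√n

E = 1.645 × 12.5/√108
  = 1.645 × 1.202813
  = 1.9786

Rounded to 2 decimal places:

1.98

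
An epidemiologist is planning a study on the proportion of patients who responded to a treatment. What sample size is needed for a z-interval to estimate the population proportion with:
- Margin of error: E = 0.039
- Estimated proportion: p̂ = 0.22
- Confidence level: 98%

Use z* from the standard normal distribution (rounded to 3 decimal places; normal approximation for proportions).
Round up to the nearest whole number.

Using z* for proportion z-interval (normal approximation).

For 98% confidence, z* = 2.326 (from standard normal table)

Sample size formula for proportion z-interval: n = z*²p̂(1-p̂)/E²

n = 2.326² × 0.22 × 0.78 / 0.039²
  = 5.410276 × 0.1716 / 0.001521
  = 610.3901

Round up to the nearest whole number: n = 611

611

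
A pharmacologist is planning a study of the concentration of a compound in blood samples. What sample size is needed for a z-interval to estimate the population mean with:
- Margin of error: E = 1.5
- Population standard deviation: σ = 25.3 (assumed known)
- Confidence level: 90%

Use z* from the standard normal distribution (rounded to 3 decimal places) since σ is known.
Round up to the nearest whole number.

Using z* since population σ is known (z-interval formula).

For 90% confidence, z* = 1.645 (from standard normal table)

Sample size formula for z-interval: n = (z*σ/E)²

n = (1.645 × 25.3 / 1.5)²
  = (27.745667)²
  = 769.8220

Round up to the nearest whole number: n = 770

770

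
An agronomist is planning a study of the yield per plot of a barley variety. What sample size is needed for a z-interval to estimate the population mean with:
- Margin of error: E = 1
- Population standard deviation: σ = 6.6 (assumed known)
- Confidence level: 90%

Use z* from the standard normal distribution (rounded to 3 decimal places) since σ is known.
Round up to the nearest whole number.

Using z* since population σ is known (z-interval formula).

For 90% confidence, z* = 1.645 (from standard normal table)

Sample size formula for z-interval: n = (z*σ/E)²

n = (1.645 × 6.6 / 1)²
  = (10.857000)²
  = 117.8744

Round up to the nearest whole number: n = 118

118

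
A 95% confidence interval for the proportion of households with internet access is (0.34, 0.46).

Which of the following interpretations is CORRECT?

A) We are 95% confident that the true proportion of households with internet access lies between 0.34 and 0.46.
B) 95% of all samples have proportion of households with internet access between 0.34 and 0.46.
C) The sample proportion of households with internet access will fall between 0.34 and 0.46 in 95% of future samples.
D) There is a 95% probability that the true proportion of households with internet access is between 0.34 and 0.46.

A confidence interval represents our confidence in the procedure, not a probability statement about the parameter.

Key concept: If we repeated this sampling process many times and computed a 95% CI each time, about 95% of those intervals would contain the true population parameter.

For this specific interval (0.34, 0.46):
- Midpoint (point estimate): 0.4
- Margin of error: 0.06

The correct interpretation is the one stating confidence that the true parameter lies in the interval — option A.

A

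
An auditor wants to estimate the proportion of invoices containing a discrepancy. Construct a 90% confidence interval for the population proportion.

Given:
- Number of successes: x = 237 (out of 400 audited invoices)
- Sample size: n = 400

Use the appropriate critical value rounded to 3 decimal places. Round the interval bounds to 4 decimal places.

Sample proportion: p̂ = 237/400 = 0.592500

Check conditions for normal approximation:
  np̂ = 237 ≥ 10 ✓
  n(1-p̂) = 163 ≥ 10 ✓

The sample is large enough, so use a z-interval (normal approximation) for the proportion.

For 90% confidence, z* = 1.645 (from standard normal table)

Standard error: SE = √(p̂(1-p̂)/n) = √(0.592500×0.407500/400) = 0.02456846

Margin of error: E = z* × SE = 1.645 × 0.02456846 = 0.040415

Z-interval: p̂ ± E = 0.592500 ± 0.040415 = (0.552085, 0.632915)

Rounded to 4 decimal places:

(0.5521, 0.6329)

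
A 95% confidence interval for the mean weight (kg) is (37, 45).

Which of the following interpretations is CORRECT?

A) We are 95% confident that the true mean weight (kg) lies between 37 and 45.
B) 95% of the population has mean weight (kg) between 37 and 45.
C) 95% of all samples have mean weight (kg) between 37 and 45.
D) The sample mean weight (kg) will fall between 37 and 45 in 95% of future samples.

A confidence interval represents our confidence in the procedure, not a probability statement about the parameter.

Key concept: If we repeated this sampling process many times and computed a 95% CI each time, about 95% of those intervals would contain the true population parameter.

For this specific interval (37, 45):
- Midpoint (point estimate): 41
- Margin of error: 4

The correct interpretation is the one stating confidence that the true parameter lies in the interval — option A.

A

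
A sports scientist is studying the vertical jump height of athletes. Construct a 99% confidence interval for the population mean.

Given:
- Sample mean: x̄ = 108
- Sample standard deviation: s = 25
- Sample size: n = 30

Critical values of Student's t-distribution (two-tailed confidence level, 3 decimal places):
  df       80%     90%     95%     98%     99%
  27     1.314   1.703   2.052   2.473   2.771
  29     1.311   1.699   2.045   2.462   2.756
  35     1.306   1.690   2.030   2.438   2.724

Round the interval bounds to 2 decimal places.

The population standard deviation σ is unknown (only the sample standard deviation s is given), so use a t-interval with df = n - 1 = 30 - 1 = 29.

For 99% confidence with df = 29, t* = 2.756 (from t-table)

Standard error: SE = s/√n = 25/√30 = 4.564355

Margin of error: E = t* × SE = 2.756 × 4.564355 = 12.5794

T-interval: x̄ ± E = 108 ± 12.5794 = (95.4206, 120.5794)

Rounded to 2 decimal places:

(95.42, 120.58)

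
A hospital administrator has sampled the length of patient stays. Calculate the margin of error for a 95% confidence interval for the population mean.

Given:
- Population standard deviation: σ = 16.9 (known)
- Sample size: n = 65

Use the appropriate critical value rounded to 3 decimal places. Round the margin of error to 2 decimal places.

The population standard deviation σ is known, so use the z-interval margin of error formula.

For 95% confidence, z* = 1.96 (from standard normal table)

Margin of error formula for z-interval: E = z* × σ/√n

E = 1.96 × 16.9/√65
  = 1.96 × 2.096187
  = 4.1085

Rounded to 2 decimal places:

4.11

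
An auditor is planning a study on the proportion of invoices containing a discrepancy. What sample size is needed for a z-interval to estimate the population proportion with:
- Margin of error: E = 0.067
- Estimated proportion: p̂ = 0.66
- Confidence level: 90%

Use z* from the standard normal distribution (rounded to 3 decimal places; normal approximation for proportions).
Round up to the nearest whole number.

Using z* for proportion z-interval (normal approximation).

For 90% confidence, z* = 1.645 (from standard normal table)

Sample size formula for proportion z-interval: n = z*²p̂(1-p̂)/E²

n = 1.645² × 0.66 × 0.34 / 0.067²
  = 2.706025 × 0.2244 / 0.004489
  = 135.2711

Round up to the nearest whole number: n = 136

136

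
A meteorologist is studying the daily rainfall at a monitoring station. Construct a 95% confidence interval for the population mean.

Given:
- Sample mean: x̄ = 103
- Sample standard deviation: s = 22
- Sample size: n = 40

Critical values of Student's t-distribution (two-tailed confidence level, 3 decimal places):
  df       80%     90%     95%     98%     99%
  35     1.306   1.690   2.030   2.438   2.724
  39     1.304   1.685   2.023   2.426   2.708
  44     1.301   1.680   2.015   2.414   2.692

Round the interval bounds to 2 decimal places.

The population standard deviation σ is unknown (only the sample standard deviation s is given), so use a t-interval with df = n - 1 = 40 - 1 = 39.

For 95% confidence with df = 39, t* = 2.023 (from t-table)

Standard error: SE = s/√n = 22/√40 = 3.478505

Margin of error: E = t* × SE = 2.023 × 3.478505 = 7.0370

T-interval: x̄ ± E = 103 ± 7.0370 = (95.9630, 110.0370)

Rounded to 2 decimal places:

(95.96, 110.04)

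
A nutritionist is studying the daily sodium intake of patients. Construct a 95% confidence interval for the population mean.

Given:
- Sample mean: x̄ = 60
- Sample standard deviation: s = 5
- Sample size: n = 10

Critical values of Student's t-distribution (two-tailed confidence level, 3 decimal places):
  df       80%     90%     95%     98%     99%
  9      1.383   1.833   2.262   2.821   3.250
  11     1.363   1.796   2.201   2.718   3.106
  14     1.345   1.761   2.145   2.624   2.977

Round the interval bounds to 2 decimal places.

The population standard deviation σ is unknown (only the sample standard deviation s is given), so use a t-interval with df = n - 1 = 10 - 1 = 9.

For 95% confidence with df = 9, t* = 2.262 (from t-table)

Standard error: SE = s/√n = 5/√10 = 1.581139

Margin of error: E = t* × SE = 2.262 × 1.581139 = 3.5765

T-interval: x̄ ± E = 60 ± 3.5765 = (56.4235, 63.5765)

Rounded to 2 decimal places:

(56.42, 63.58)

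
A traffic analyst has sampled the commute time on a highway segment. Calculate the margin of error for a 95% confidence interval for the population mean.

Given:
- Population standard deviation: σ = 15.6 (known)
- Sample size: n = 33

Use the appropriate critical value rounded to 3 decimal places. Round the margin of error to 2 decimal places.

The population standard deviation σ is known, so use the z-interval margin of error formula.

For 95% confidence, z* = 1.96 (from standard normal table)

Margin of error formula for z-interval: E = z* × σ/√n

E = 1.96 × 15.6/√33
  = 1.96 × 2.715611
  = 5.3226

Rounded to 2 decimal places:

5.32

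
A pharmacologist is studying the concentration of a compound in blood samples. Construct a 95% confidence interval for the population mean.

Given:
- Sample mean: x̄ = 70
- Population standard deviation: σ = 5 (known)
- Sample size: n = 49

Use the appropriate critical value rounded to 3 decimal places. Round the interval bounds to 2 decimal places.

The population standard deviation σ is known, so use a z-interval (standard normal critical value).

For 95% confidence, z* = 1.96 (from standard normal table)

Standard error: SE = σ/√n = 5/√49 = 0.714286

Margin of error: E = z* × SE = 1.96 × 0.714286 = 1.4000

Z-interval: x̄ ± E = 70 ± 1.4000 = (68.6000, 71.4000)

Rounded to 2 decimal places:

(68.60, 71.40)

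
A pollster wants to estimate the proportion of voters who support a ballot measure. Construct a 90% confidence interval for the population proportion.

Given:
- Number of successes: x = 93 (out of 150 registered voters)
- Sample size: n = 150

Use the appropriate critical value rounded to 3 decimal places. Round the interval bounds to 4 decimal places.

Sample proportion: p̂ = 93/150 = 0.620000

Check conditions for normal approximation:
  np̂ = 93 ≥ 10 ✓
  n(1-p̂) = 57 ≥ 10 ✓

The sample is large enough, so use a z-interval (normal approximation) for the proportion.

For 90% confidence, z* = 1.645 (from standard normal table)

Standard error: SE = √(p̂(1-p̂)/n) = √(0.620000×0.380000/150) = 0.03963164

Margin of error: E = z* × SE = 1.645 × 0.03963164 = 0.065194

Z-interval: p̂ ± E = 0.620000 ± 0.065194 = (0.554806, 0.685194)

Rounded to 4 decimal places:

(0.5548, 0.6852)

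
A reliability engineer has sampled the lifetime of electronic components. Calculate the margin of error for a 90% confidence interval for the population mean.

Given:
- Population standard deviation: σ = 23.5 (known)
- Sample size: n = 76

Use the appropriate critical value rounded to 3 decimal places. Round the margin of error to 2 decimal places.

The population standard deviation σ is known, so use the z-interval margin of error formula.

For 90% confidence, z* = 1.645 (from standard normal table)

Margin of error formula for z-interval: E = z* × σ/√n

E = 1.645 × 23.5/√76
  = 1.645 × 2.695635
  = 4.4343

Rounded to 2 decimal places:

4.43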